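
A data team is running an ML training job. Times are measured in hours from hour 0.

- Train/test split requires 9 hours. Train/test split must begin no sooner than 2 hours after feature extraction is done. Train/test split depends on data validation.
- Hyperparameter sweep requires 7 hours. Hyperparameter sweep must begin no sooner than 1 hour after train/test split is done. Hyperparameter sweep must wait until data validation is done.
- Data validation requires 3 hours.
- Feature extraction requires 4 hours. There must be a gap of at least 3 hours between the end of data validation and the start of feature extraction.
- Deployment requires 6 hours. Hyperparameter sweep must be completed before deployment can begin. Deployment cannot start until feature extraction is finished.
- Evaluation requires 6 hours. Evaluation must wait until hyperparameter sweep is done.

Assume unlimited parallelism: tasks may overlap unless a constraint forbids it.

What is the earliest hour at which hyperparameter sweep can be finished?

Nothing blocks data validation, so it runs from hour 0 to hour 3.
Feature extraction cannot begin until data validation (finishes hour 3, plus 3-hour gap → hour 6). It runs from hour 6 to 6 + 4 = hour 10.
Train/test split needs all of feature extraction (finishes hour 10, plus 2-hour gap → hour 12); data validation (finishes hour 3). That puts its earliest start at hour 12; it finishes at 12 + 9 = hour 21.
Hyperparameter sweep cannot start until train/test split (finishes hour 21, plus 1-hour gap → hour 22); data validation (finishes hour 3). The controlling bound is hour 22, so hyperparameter sweep finishes at 22 + 7 = hour 29.

29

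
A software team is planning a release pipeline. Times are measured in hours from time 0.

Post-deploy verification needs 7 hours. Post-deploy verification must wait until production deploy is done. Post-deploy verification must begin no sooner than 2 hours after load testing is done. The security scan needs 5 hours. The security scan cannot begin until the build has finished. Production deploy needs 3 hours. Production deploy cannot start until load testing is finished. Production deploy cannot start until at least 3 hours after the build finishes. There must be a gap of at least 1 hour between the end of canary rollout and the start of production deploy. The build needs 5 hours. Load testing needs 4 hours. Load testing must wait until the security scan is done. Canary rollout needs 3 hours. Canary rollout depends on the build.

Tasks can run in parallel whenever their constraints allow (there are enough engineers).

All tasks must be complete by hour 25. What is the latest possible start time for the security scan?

Nothing follows post-deploy verification; the deadline of hour 25 is its only limit. It must start by 25 − 7 = hour 18.
Production deploy has to be done before post-deploy verification (must start by hour 18). That means finishing by hour 18, i.e. starting by 18 − 3 = hour 15.
Load testing feeds production deploy (must start by hour 15); post-deploy verification (must start by hour 18, minus 2-hour gap → hour 16). Taking the minimum, load testing must finish by hour 15 and start by 15 − 4 = hour 11.
The security scan has to be done before load testing (must start by hour 11). That means finishing by hour 11, i.e. starting by 11 − 5 = hour 6.

6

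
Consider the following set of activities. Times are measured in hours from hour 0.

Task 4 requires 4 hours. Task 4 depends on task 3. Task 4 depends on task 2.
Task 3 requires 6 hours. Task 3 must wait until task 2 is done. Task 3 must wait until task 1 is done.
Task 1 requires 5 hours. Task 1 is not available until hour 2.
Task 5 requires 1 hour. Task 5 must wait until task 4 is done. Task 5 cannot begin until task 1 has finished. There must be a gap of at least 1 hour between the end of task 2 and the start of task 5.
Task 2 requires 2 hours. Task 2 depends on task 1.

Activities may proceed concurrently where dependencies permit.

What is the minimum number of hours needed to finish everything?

Task 1 waits on its own release at hour 2, so it starts at hour 2 and finishes at 2 + 5 = hour 7.
Task 2 waits on task 1 (finishes hour 7), so it starts at hour 7 and finishes at 7 + 2 = hour 9.
Task 3 has to wait for task 2 (finishes hour 9); task 1 (finishes hour 7). The latest of these is hour 9, so task 3 runs hour 9 to 9 + 6 = hour 15.
Task 4 cannot start until task 3 (finishes hour 15); task 2 (finishes hour 9). The controlling bound is hour 15, so task 4 finishes at 15 + 4 = hour 19.
Task 5 cannot start until task 4 (finishes hour 19); task 1 (finishes hour 7); task 2 (finishes hour 9, plus 1-hour gap → hour 10). The controlling bound is hour 19, so task 5 finishes at 19 + 1 = hour 20.
All tasks are finished once the last one completes. Finish times: Task 1 at 7, Task 2 at 9, Task 3 at 15, Task 4 at 19, Task 5 at 20. The latest is hour 20.

20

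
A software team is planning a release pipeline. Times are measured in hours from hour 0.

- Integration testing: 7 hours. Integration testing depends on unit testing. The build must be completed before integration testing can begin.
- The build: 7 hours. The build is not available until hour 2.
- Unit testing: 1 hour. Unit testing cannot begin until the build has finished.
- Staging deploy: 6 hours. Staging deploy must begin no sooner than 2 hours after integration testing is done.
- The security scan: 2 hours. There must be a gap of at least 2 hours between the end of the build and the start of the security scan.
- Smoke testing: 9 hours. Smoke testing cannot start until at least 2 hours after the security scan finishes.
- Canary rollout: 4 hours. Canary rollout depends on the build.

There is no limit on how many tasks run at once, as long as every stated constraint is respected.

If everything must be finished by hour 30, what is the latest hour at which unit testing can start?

Staging deploy must finish by hour 30; it takes 6 hours, so it must start by 30 − 6 = hour 24.
Integration testing must finish before staging deploy (must start by hour 24, minus 2-hour gap → hour 22). With a 7-hour duration, integration testing must start by 22 − 7 = hour 15.
Since integration testing (must start by hour 15) depends on it, unit testing must finish by hour 15. Backing off its 1-hour duration gives a latest start of hour 14.

14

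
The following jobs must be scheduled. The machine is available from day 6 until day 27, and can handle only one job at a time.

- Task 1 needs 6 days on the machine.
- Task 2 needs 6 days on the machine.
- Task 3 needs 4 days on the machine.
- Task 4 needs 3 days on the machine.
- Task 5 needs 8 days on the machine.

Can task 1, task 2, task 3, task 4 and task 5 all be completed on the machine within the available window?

No

The machine window is 27 − 6 = 21 days.
Running back to back, the jobs need 6 + 6 + 4 + 3 + 8 = 27 days on the machine.
Since 27 > 21, they cannot all fit.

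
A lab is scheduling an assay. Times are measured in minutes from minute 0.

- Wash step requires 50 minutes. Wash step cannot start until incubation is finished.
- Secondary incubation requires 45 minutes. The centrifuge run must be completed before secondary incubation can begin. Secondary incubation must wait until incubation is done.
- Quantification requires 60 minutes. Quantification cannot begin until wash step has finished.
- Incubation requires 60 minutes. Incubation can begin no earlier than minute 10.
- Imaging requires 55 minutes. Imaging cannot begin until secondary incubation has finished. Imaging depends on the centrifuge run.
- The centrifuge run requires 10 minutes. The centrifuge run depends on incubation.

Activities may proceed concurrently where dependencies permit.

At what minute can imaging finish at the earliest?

Incubation waits on its own release at minute 10, so it starts at minute 10 and finishes at 10 + 60 = minute 70.
After incubation (finishes minute 70), the centrifuge run can start at minute 70 and finishes at minute 80.
For secondary incubation: the centrifuge run (finishes minute 80); incubation (finishes minute 70). Taking the maximum gives a start of minute 80, and it finishes at 80 + 45 = minute 125.
Imaging needs all of secondary incubation (finishes minute 125); the centrifuge run (finishes minute 80). That puts its earliest start at minute 125; it finishes at 125 + 55 = minute 180.

180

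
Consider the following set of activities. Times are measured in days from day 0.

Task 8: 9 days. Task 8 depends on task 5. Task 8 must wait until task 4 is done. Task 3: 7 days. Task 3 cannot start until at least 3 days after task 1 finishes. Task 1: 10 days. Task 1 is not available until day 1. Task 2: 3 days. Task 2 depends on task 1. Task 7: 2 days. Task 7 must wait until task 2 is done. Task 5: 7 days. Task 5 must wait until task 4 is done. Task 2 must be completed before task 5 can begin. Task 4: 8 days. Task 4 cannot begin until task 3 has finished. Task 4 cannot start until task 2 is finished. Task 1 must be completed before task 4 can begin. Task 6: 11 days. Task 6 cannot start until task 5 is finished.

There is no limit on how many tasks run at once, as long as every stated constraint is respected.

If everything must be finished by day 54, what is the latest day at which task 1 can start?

8

Task 6 must finish by day 54; it takes 11 days, so it must start by 54 − 11 = day 43.
To finish by day 54, task 8 (duration 9) must start no later than day 45.
Task 5 feeds task 6 (must start by day 43); task 8 (must start by day 45). Taking the minimum, task 5 must finish by day 43 and start by 43 − 7 = day 36.
Task 4 has several dependents: task 5 (must start by day 36); task 8 (must start by day 45). The earliest of those limits is day 36, so task 4 must start by 36 − 8 = day 28.
To finish by day 54, task 7 (duration 2) must start no later than day 52.
Task 2 must finish in time for task 4 (must start by day 28); task 5 (must start by day 36); task 7 (must start by day 52). The tightest is day 28, so task 2 must start by 28 − 3 = day 25.
Task 3 has to be done before task 4 (must start by day 28). That means finishing by day 28, i.e. starting by 28 − 7 = day 21.
Task 1 must finish in time for task 2 (must start by day 25); task 3 (must start by day 21, minus 3-day gap → day 18); task 4 (must start by day 28). The tightest is day 18, so task 1 must start by 18 − 10 = day 8.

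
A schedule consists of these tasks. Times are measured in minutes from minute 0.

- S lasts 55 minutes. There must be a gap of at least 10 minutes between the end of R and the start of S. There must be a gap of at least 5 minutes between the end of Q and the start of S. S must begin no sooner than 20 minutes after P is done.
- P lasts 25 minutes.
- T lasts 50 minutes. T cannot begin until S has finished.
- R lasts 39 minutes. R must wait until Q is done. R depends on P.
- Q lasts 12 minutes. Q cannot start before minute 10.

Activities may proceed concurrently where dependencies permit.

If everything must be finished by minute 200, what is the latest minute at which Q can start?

Nothing follows T; the deadline of minute 200 is its only limit. It must start by 200 − 50 = minute 150.
Since T (must start by minute 150) depends on it, S must finish by minute 150. Backing off its 55-minute duration gives a latest start of minute 95.
Since S (must start by minute 95, minus 10-minute gap → minute 85) depends on it, R must finish by minute 85. Backing off its 39-minute duration gives a latest start of minute 46.
Q must finish in time for R (must start by minute 46); S (must start by minute 95, minus 5-minute gap → minute 90). The tightest is minute 46, so Q must start by 46 − 12 = minute 34.

34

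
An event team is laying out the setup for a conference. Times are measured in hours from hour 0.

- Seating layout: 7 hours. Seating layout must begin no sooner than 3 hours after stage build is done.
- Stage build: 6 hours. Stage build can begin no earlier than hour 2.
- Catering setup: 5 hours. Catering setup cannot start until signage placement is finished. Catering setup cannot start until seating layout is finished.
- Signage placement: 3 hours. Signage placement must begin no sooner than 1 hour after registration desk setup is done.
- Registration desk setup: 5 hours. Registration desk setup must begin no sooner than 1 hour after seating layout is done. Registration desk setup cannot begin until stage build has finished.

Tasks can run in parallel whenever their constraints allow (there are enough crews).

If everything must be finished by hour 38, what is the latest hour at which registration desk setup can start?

To finish by hour 38, catering setup (duration 5) must start no later than hour 33.
Since catering setup (must start by hour 33) depends on it, signage placement must finish by hour 33. Backing off its 3-hour duration gives a latest start of hour 30.
Registration desk setup feeds into signage placement (must start by hour 30, minus 1-hour gap → hour 29); so registration desk setup must finish by hour 29 and therefore start by hour 24.

24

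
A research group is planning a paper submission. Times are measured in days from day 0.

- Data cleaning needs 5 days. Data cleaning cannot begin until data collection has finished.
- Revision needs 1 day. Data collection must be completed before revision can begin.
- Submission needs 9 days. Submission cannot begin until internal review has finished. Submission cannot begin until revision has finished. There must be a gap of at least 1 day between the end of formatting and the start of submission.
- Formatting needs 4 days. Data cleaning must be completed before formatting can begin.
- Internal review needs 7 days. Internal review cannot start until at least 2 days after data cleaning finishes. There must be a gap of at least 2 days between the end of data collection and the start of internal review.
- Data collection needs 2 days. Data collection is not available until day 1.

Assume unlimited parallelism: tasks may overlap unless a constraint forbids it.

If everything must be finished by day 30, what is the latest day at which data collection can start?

5

Nothing follows submission; the deadline of day 30 is its only limit. It must start by 30 − 9 = day 21.
Internal review must finish before submission (must start by day 21). With a 7-day duration, internal review must start by 21 − 7 = day 14.
Formatting has to be done before submission (must start by day 21, minus 1-day gap → day 20). That means finishing by day 20, i.e. starting by 20 − 4 = day 16.
Data cleaning feeds internal review (must start by day 14, minus 2-day gap → day 12); formatting (must start by day 16). Taking the minimum, data cleaning must finish by day 12 and start by 12 − 5 = day 7.
Revision has to be done before submission (must start by day 21). That means finishing by day 21, i.e. starting by 21 − 1 = day 20.
Data collection must finish in time for data cleaning (must start by day 7); internal review (must start by day 14, minus 2-day gap → day 12); revision (must start by day 20). The tightest is day 7, so data collection must start by 7 − 2 = day 5.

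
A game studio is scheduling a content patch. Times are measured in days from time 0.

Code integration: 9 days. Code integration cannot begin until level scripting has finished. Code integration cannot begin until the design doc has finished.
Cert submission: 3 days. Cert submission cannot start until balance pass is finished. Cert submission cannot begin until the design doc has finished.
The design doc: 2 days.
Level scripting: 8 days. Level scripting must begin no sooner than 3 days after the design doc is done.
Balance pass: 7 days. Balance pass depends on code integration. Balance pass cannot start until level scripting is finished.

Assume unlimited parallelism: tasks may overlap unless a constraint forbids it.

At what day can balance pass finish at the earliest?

29

The design doc can start immediately at day 0; it finishes at day 2.
Level scripting cannot begin until the design doc (finishes day 2, plus 3-day gap → day 5). It runs from day 5 to 5 + 8 = day 13.
Code integration needs all of level scripting (finishes day 13); the design doc (finishes day 2). That puts its earliest start at day 13; it finishes at 13 + 9 = day 22.
Balance pass cannot start until code integration (finishes day 22); level scripting (finishes day 13). The controlling bound is day 22, so balance pass finishes at 22 + 7 = day 29.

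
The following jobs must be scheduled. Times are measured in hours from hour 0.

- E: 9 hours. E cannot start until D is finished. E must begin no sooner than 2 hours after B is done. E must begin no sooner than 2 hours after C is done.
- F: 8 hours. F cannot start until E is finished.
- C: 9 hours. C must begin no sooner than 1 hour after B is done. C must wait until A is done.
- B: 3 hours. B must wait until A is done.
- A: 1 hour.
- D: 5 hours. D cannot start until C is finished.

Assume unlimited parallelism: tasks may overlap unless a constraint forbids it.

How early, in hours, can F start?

28

A can start immediately at hour 0; it finishes at hour 1.
After A (finishes hour 1), B can start at hour 1 and finishes at hour 4.
C has to wait for B (finishes hour 4, plus 1-hour gap → hour 5); A (finishes hour 1). The latest of these is hour 5, so C runs hour 5 to 5 + 9 = hour 14.
D cannot begin until C (finishes hour 14). It runs from hour 14 to 14 + 5 = hour 19.
E cannot start until D (finishes hour 19); B (finishes hour 4, plus 2-hour gap → hour 6); C (finishes hour 14, plus 2-hour gap → hour 16). The controlling bound is hour 19, so E finishes at 19 + 9 = hour 28.
F waits on E (finishes hour 28), so the earliest it can start is hour 28.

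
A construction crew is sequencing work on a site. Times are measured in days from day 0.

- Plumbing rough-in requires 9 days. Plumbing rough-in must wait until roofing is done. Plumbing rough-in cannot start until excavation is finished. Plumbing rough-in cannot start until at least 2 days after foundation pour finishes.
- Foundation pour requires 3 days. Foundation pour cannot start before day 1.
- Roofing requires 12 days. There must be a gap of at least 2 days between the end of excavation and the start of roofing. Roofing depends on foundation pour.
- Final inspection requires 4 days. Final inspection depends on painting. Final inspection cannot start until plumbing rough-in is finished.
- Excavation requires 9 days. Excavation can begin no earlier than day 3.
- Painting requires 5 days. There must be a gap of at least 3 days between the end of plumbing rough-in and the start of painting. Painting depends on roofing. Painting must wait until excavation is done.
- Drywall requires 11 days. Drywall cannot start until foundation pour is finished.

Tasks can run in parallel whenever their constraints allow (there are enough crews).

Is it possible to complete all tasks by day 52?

Foundation pour waits on its own release at day 1, so it starts at day 1 and finishes at 1 + 3 = day 4.
Drywall waits on foundation pour (finishes day 4), so it starts at day 4 and finishes at 4 + 11 = day 15.
Excavation waits on its own release at day 3, so it starts at day 3 and finishes at 3 + 9 = day 12.
For roofing: excavation (finishes day 12, plus 2-day gap → day 14); foundation pour (finishes day 4). Taking the maximum gives a start of day 14, and it finishes at 14 + 12 = day 26.
Plumbing rough-in has to wait for roofing (finishes day 26); excavation (finishes day 12); foundation pour (finishes day 4, plus 2-day gap → day 6). The latest of these is day 26, so plumbing rough-in runs day 26 to 26 + 9 = day 35.
Painting cannot start until plumbing rough-in (finishes day 35, plus 3-day gap → day 38); roofing (finishes day 26); excavation (finishes day 12). The controlling bound is day 38, so painting finishes at 38 + 5 = day 43.
Final inspection has to wait for painting (finishes day 43); plumbing rough-in (finishes day 35). The latest of these is day 43, so final inspection runs day 43 to 43 + 4 = day 47.
Every task is finished by day 47, which is no later than the deadline of 52, so the schedule is feasible.

Yes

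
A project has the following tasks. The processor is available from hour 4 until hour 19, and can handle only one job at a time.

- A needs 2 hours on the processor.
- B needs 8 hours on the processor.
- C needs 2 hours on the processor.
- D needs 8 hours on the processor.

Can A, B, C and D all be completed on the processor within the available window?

The processor window is 19 − 4 = 15 hours.
Running back to back, the jobs need 2 + 8 + 2 + 8 = 20 hours on the processor.
Since 20 > 15, they cannot all fit.

No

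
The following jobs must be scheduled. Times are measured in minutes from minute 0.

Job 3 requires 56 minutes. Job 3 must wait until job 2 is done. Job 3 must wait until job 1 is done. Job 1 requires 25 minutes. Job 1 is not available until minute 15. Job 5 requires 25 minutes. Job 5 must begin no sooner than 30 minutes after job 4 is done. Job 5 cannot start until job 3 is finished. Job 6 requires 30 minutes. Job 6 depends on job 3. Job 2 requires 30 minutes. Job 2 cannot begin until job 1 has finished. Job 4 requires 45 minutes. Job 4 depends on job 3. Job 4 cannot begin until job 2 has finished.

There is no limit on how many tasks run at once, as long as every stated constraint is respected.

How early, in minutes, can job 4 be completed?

171

Job 1 cannot begin until its own release at minute 15. It runs from minute 15 to 15 + 25 = minute 40.
Job 2 cannot begin until job 1 (finishes minute 40). It runs from minute 40 to 40 + 30 = minute 70.
Job 3 needs all of job 2 (finishes minute 70); job 1 (finishes minute 40). That puts its earliest start at minute 70; it finishes at 70 + 56 = minute 126.
For job 4: job 3 (finishes minute 126); job 2 (finishes minute 70). Taking the maximum gives a start of minute 126, and it finishes at 126 + 45 = minute 171.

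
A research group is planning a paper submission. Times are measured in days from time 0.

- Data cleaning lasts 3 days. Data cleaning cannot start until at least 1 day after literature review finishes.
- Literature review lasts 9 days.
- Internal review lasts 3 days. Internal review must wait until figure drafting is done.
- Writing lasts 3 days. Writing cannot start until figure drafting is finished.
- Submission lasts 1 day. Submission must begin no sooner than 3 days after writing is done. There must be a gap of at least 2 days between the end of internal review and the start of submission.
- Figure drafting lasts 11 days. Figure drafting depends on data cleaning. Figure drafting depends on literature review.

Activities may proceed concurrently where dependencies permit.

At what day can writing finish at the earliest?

27

Literature review can start immediately at day 0; it finishes at day 9.
Data cleaning cannot begin until literature review (finishes day 9, plus 1-day gap → day 10). It runs from day 10 to 10 + 3 = day 13.
Figure drafting has to wait for data cleaning (finishes day 13); literature review (finishes day 9). The latest of these is day 13, so figure drafting runs day 13 to 13 + 11 = day 24.
Writing cannot begin until figure drafting (finishes day 24). It runs from day 24 to 24 + 3 = day 27.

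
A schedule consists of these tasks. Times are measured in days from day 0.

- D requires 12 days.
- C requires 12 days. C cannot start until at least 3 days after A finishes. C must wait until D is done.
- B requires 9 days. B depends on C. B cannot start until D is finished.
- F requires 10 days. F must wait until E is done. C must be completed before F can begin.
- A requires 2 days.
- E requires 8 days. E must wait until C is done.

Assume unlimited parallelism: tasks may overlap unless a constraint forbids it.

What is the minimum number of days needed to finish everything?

42

Nothing blocks D, so it runs from day 0 to day 12.
Nothing blocks A, so it runs from day 0 to day 2.
C needs all of A (finishes day 2, plus 3-day gap → day 5); D (finishes day 12). That puts its earliest start at day 12; it finishes at 12 + 12 = day 24.
After C (finishes day 24), E can start at day 24 and finishes at day 32.
F needs all of E (finishes day 32); C (finishes day 24). That puts its earliest start at day 32; it finishes at 32 + 10 = day 42.
B needs all of C (finishes day 24); D (finishes day 12). That puts its earliest start at day 24; it finishes at 24 + 9 = day 33.
All tasks are finished once the last one completes. Finish times: A at 2, B at 33, C at 24, D at 12, E at 32, F at 42. The latest is day 42.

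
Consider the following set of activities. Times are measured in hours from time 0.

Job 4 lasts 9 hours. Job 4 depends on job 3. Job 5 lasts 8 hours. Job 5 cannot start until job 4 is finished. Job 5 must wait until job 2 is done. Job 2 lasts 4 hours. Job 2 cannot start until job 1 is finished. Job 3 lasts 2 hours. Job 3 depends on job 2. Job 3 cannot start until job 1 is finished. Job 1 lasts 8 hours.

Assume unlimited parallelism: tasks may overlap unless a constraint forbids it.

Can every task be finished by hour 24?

No

Nothing blocks job 1, so it runs from hour 0 to hour 8.
After job 1 (finishes hour 8), job 2 can start at hour 8 and finishes at hour 12.
Job 3 cannot start until job 2 (finishes hour 12); job 1 (finishes hour 8). The controlling bound is hour 12, so job 3 finishes at 12 + 2 = hour 14.
After job 3 (finishes hour 14), job 4 can start at hour 14 and finishes at hour 23.
Job 5 needs all of job 4 (finishes hour 23); job 2 (finishes hour 12). That puts its earliest start at hour 23; it finishes at 23 + 8 = hour 31.
The earliest everything can be done is hour 31, which is after the deadline of 24, so it is not possible.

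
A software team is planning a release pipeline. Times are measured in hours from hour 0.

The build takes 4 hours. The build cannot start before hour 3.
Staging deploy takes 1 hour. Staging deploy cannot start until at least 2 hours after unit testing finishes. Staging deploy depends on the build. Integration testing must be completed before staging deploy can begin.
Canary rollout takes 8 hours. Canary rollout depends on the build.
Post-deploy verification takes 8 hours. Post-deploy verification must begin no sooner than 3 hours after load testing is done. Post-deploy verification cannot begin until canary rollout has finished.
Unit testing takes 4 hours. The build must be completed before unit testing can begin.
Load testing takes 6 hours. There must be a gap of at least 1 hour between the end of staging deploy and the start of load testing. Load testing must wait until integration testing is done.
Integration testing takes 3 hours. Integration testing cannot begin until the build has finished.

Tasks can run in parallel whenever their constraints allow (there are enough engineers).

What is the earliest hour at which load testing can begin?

15

After its own release at hour 3, the build can start at hour 3 and finishes at hour 7.
Integration testing waits on the build (finishes hour 7), so it starts at hour 7 and finishes at 7 + 3 = hour 10.
Unit testing cannot begin until the build (finishes hour 7). It runs from hour 7 to 7 + 4 = hour 11.
Staging deploy cannot start until unit testing (finishes hour 11, plus 2-hour gap → hour 13); the build (finishes hour 7); integration testing (finishes hour 10). The controlling bound is hour 13, so staging deploy finishes at 13 + 1 = hour 14.
Load testing waits on staging deploy (finishes hour 14, plus 1-hour gap → hour 15); integration testing (finishes hour 10). The latest of these is hour 15, which is the earliest load testing can start.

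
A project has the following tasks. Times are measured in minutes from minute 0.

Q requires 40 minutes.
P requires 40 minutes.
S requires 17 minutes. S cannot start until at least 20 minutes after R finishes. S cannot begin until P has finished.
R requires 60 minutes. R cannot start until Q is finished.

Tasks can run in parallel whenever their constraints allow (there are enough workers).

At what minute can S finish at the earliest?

Nothing blocks Q, so it runs from minute 0 to minute 40.
R cannot begin until Q (finishes minute 40). It runs from minute 40 to 40 + 60 = minute 100.
Nothing blocks P, so it runs from minute 0 to minute 40.
S cannot start until R (finishes minute 100, plus 20-minute gap → minute 120); P (finishes minute 40). The controlling bound is minute 120, so S finishes at 120 + 17 = minute 137.

137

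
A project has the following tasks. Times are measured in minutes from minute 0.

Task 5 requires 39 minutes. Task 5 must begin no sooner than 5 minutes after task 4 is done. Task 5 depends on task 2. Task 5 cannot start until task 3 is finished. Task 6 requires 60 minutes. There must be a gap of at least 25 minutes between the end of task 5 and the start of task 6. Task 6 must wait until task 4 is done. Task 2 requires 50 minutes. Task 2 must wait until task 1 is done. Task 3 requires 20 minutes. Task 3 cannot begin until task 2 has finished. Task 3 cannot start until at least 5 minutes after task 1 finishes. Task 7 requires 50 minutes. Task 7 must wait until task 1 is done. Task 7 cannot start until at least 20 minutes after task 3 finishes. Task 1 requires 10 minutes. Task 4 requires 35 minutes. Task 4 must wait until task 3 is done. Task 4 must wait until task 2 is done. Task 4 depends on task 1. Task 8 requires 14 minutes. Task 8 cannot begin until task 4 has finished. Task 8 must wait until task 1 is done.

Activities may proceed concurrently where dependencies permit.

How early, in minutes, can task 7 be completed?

150

Task 1 has no prerequisites, so it starts at minute 0 and finishes at minute 10.
Task 2 waits on task 1 (finishes minute 10), so it starts at minute 10 and finishes at 10 + 50 = minute 60.
Task 3 cannot start until task 2 (finishes minute 60); task 1 (finishes minute 10, plus 5-minute gap → minute 15). The controlling bound is minute 60, so task 3 finishes at 60 + 20 = minute 80.
Task 7 needs all of task 1 (finishes minute 10); task 3 (finishes minute 80, plus 20-minute gap → minute 100). That puts its earliest start at minute 100; it finishes at 100 + 50 = minute 150.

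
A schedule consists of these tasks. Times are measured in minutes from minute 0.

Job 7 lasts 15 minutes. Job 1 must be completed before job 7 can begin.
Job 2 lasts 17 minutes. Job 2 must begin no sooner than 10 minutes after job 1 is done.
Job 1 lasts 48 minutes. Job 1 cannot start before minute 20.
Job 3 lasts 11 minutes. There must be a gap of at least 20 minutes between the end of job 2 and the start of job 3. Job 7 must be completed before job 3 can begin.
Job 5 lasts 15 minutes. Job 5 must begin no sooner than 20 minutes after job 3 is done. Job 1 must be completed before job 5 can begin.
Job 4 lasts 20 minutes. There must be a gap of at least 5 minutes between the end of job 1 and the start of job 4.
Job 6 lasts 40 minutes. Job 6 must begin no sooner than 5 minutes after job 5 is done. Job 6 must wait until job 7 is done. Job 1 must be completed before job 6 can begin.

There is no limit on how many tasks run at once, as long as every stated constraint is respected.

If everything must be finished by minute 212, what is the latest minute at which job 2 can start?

Job 6 must finish by minute 212; it takes 40 minutes, so it must start by 212 − 40 = minute 172.
Job 5 feeds into job 6 (must start by minute 172, minus 5-minute gap → minute 167); so job 5 must finish by minute 167 and therefore start by minute 152.
Since job 5 (must start by minute 152, minus 20-minute gap → minute 132) depends on it, job 3 must finish by minute 132. Backing off its 11-minute duration gives a latest start of minute 121.
Job 2 has to be done before job 3 (must start by minute 121, minus 20-minute gap → minute 101). That means finishing by minute 101, i.e. starting by 101 − 17 = minute 84.

84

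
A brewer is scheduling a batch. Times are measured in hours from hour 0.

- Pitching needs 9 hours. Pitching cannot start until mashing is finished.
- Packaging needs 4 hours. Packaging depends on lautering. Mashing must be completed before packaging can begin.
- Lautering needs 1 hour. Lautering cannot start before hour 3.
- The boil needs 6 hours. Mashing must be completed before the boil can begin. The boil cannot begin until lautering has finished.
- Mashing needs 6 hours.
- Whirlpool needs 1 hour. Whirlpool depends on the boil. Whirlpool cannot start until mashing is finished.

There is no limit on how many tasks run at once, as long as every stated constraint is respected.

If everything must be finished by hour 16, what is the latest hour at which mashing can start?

Whirlpool has no dependents, so it just needs to finish by hour 16. Starting by 16 − 1 = hour 15 achieves that.
The boil has to be done before whirlpool (must start by hour 15). That means finishing by hour 15, i.e. starting by 15 − 6 = hour 9.
Nothing follows pitching; the deadline of hour 16 is its only limit. It must start by 16 − 9 = hour 7.
To finish by hour 16, packaging (duration 4) must start no later than hour 12.
Mashing feeds the boil (must start by hour 9); whirlpool (must start by hour 15); pitching (must start by hour 7); packaging (must start by hour 12). Taking the minimum, mashing must finish by hour 7 and start by 7 − 6 = hour 1.

1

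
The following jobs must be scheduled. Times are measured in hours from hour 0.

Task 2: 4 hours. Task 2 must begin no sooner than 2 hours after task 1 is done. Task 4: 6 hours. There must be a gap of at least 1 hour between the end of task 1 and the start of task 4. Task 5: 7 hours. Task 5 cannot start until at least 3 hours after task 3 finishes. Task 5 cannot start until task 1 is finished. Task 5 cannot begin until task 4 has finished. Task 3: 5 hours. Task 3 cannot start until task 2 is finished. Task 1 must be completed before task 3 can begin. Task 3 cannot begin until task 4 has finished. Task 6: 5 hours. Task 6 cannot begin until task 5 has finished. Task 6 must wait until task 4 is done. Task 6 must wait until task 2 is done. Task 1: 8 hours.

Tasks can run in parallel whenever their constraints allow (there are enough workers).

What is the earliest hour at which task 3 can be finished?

20

Task 1 has no prerequisites, so it starts at hour 0 and finishes at hour 8.
After task 1 (finishes hour 8, plus 1-hour gap → hour 9), task 4 can start at hour 9 and finishes at hour 15.
After task 1 (finishes hour 8, plus 2-hour gap → hour 10), task 2 can start at hour 10 and finishes at hour 14.
For task 3: task 2 (finishes hour 14); task 1 (finishes hour 8); task 4 (finishes hour 15). Taking the maximum gives a start of hour 15, and it finishes at 15 + 5 = hour 20.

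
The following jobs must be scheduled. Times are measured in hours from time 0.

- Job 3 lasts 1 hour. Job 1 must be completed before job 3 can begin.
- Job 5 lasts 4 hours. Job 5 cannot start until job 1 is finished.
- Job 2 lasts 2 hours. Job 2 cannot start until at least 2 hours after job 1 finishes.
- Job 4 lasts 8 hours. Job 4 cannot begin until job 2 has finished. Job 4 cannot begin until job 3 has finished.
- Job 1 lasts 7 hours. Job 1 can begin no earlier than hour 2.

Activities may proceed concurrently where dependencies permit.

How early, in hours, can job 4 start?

Job 1 waits on its own release at hour 2, so it starts at hour 2 and finishes at 2 + 7 = hour 9.
After job 1 (finishes hour 9), job 3 can start at hour 9 and finishes at hour 10.
After job 1 (finishes hour 9, plus 2-hour gap → hour 11), job 2 can start at hour 11 and finishes at hour 13.
Job 4 waits on job 2 (finishes hour 13); job 3 (finishes hour 10). The latest of these is hour 13, which is the earliest job 4 can start.

13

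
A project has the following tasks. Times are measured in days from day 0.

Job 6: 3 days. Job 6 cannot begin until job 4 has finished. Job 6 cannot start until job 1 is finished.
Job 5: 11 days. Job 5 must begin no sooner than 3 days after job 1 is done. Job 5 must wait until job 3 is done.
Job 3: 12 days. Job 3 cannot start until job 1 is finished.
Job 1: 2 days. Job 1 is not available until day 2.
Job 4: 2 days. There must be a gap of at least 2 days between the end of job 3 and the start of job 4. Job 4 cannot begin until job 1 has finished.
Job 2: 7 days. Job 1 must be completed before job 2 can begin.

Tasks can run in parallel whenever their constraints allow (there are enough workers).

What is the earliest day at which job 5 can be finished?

Job 1 waits on its own release at day 2, so it starts at day 2 and finishes at 2 + 2 = day 4.
Job 3 waits on job 1 (finishes day 4), so it starts at day 4 and finishes at 4 + 12 = day 16.
Job 5 needs all of job 1 (finishes day 4, plus 3-day gap → day 7); job 3 (finishes day 16). That puts its earliest start at day 16; it finishes at 16 + 11 = day 27.

27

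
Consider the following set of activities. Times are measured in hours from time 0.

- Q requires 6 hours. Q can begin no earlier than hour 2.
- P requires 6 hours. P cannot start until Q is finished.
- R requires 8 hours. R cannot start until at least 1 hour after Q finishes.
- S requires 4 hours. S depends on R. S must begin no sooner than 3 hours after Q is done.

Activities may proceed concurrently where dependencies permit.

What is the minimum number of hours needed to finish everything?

After its own release at hour 2, Q can start at hour 2 and finishes at hour 8.
After Q (finishes hour 8, plus 1-hour gap → hour 9), R can start at hour 9 and finishes at hour 17.
For S: R (finishes hour 17); Q (finishes hour 8, plus 3-hour gap → hour 11). Taking the maximum gives a start of hour 17, and it finishes at 17 + 4 = hour 21.
P waits on Q (finishes hour 8), so it starts at hour 8 and finishes at 8 + 6 = hour 14.
All tasks are finished once the last one completes. Finish times: P at 14, Q at 8, R at 17, S at 21. The latest is hour 21.

21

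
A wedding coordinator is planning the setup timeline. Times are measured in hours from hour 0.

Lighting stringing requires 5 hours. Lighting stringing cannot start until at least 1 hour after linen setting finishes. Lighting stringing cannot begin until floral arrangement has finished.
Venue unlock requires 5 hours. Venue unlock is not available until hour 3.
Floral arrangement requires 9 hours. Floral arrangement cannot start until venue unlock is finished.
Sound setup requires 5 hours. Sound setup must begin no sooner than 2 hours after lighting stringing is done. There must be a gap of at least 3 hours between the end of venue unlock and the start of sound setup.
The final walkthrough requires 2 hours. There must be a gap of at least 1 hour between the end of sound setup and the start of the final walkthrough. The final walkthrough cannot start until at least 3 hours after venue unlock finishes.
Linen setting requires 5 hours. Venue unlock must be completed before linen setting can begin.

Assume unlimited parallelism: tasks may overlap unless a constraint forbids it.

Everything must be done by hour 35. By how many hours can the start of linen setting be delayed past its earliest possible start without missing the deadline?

6

After its own release at hour 3, venue unlock can start at hour 3 and finishes at hour 8.
After venue unlock (finishes hour 8), linen setting can start at hour 8 and finishes at hour 13.

Working backward from the deadline:
To finish by hour 35, the final walkthrough (duration 2) must start no later than hour 33.
Sound setup feeds into the final walkthrough (must start by hour 33, minus 1-hour gap → hour 32); so sound setup must finish by hour 32 and therefore start by hour 27.
Lighting stringing feeds into sound setup (must start by hour 27, minus 2-hour gap → hour 25); so lighting stringing must finish by hour 25 and therefore start by hour 20.
Linen setting feeds into lighting stringing (must start by hour 20, minus 1-hour gap → hour 19); so linen setting must finish by hour 19 and therefore start by hour 14.
So linen setting can start as early as hour 8 and as late as hour 14, giving 14 − 8 = 6 hours of slack.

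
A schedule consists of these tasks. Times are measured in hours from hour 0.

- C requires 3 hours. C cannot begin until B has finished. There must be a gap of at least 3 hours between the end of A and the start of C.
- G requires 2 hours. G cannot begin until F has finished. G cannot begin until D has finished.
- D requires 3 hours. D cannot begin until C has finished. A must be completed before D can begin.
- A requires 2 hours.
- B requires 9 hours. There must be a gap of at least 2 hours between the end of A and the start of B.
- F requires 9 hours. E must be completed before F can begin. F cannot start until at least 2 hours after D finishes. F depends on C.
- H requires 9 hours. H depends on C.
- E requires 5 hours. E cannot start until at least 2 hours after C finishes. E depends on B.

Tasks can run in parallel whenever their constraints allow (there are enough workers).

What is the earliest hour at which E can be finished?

23

A has no prerequisites, so it starts at hour 0 and finishes at hour 2.
B cannot begin until A (finishes hour 2, plus 2-hour gap → hour 4). It runs from hour 4 to 4 + 9 = hour 13.
C cannot start until B (finishes hour 13); A (finishes hour 2, plus 3-hour gap → hour 5). The controlling bound is hour 13, so C finishes at 13 + 3 = hour 16.
E needs all of C (finishes hour 16, plus 2-hour gap → hour 18); B (finishes hour 13). That puts its earliest start at hour 18; it finishes at 18 + 5 = hour 23.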